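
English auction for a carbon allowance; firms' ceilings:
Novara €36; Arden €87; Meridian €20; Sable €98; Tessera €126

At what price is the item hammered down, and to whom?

Tessera wins at €98

Sorting limits: 126 (Tessera) > 98 (Sable) > 87 (Arden) > 36 (Novara) > 20 (Meridian)
Once the price passes €98, only Tessera is left; the hammer falls at Sable's limit of €98.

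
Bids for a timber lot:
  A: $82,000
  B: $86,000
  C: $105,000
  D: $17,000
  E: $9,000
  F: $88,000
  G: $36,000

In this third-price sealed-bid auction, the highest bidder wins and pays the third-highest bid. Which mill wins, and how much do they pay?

C pays $86,000

Sorting bids: 105,000 (C) > 88,000 (F) > 86,000 (B) > 82,000 (A) > 36,000 (G) > 17,000 (D) > …
C wins; payment is bid #3 in the ranking = $86,000.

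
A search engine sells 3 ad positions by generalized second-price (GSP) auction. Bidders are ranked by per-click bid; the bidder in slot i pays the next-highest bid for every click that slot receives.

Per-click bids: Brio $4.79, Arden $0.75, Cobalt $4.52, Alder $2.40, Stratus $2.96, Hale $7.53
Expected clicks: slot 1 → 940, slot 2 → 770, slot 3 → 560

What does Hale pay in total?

Sorting advertisers: $7.53 (Hale) > $4.79 (Brio) > $4.52 (Cobalt) > $2.96 (Stratus) > …
Hale holds slot 1 → pays next bid $4.79 × 940 clicks = $4502.60.

Hale pays $4502.60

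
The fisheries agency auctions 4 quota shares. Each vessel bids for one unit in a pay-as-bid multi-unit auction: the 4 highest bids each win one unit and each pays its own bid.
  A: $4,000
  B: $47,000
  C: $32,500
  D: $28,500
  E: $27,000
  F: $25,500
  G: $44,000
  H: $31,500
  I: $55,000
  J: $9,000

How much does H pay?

H pays $0

Ordering the bids: 55,000 (I), 47,000 (B), 44,000 (G), 32,500 (C), 31,500 (H), 28,500 (D), …
Top 4: I, B, G, C.
H does not win → $0.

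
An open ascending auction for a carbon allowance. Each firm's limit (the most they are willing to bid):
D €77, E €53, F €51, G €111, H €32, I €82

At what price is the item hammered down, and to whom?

Ascending (English) auction: the price rises until one bidder remains; the winner pays the price at which the last rival dropped out.
Limits ranked: 111 (G) > 82 (I) > 77 (D) > 53 (E) > 51 (F) > 32 (H)
Once the price passes €82, only G is left; the hammer falls at I's limit of €82.

G wins at €82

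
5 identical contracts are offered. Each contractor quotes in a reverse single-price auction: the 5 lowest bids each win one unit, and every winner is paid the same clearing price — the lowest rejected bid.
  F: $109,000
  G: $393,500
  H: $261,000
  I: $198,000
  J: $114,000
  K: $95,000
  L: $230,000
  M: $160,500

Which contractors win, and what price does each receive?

K, F, J, M, I; each is paid $230,000

Ordering the bids: 95,000 (K), 109,000 (F), 114,000 (J), 160,500 (M), 198,000 (I), 230,000 (L), 261,000 (H), …
Winners (5 units): K, F, J, M, I.
First losing bid is L's $230,000, which sets the uniform price.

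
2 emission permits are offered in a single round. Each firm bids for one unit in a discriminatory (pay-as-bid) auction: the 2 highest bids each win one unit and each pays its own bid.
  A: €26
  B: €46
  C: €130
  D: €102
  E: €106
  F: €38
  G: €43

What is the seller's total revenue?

Total revenue: €236

Ordering the bids: 130 (C), 106 (E), 102 (D), 46 (B), …
The 2 highest are C, E.
Total revenue = 130 + 106 = €236.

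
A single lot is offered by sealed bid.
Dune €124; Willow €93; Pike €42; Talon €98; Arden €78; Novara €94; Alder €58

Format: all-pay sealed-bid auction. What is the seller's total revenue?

Total revenue: €587

Rule: the highest bidder wins the item, but every bidder pays their own bid.
Bids ranked: 124 (Dune) > 98 (Talon) > 94 (Novara) > 93 (Willow) > 78 (Arden) > 58 (Alder) > …
Dune wins with the top bid; all bids are sunk regardless.
Every bidder forfeits their bid regardless of winning.
Revenue = 124 + 93 + 42 + 98 + 78 + 94 + 58 = €587.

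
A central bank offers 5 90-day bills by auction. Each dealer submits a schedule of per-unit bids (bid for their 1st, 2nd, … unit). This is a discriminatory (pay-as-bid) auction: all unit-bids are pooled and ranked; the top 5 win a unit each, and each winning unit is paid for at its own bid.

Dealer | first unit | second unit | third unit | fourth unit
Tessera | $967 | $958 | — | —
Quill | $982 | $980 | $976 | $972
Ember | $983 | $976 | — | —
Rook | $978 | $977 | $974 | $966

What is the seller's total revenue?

Merging the schedules and taking the best 5: 983 (Ember-1), 982 (Quill-1), 980 (Quill-2), 978 (Rook-1), 977 (Rook-2)
Next rejected bid: $976 (not a price — pay-as-bid).
Each winning unit pays its own bid.
Revenue = 983 + 982 + 980 + 978 + 977 = $4,900.

Total revenue: $4,900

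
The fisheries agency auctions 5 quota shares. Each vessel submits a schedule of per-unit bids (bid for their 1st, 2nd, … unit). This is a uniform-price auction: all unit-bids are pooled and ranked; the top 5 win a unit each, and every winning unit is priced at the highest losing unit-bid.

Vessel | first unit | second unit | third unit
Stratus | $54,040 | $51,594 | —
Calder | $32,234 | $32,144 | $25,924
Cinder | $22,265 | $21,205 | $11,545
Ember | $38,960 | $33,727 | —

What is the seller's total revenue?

Pooled unit-bids ranked (top 5): 54,040 (Stratus-1), 51,594 (Stratus-2), 38,960 (Ember-1), 33,727 (Ember-2), 32,234 (Calder-1)
First bid not allocated: $32,144.
Allocation: Calder 1, Ember 2, Stratus 2. Every unit priced at $32,144.
Revenue = 5 × 32,144 = $160,720.

Total revenue: $160,720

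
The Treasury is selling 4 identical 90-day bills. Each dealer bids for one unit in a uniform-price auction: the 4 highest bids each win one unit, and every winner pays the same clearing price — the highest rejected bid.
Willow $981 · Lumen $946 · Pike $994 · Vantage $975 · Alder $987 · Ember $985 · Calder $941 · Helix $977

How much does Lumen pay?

Sorting: 994 (Pike), 987 (Alder), 985 (Ember), 981 (Willow), 977 (Helix), 975 (Vantage), …
Winners (4 units): Pike, Alder, Ember, Willow.
Clearing price = highest rejected bid = $977.
Lumen does not win → pays $0.

Lumen pays $0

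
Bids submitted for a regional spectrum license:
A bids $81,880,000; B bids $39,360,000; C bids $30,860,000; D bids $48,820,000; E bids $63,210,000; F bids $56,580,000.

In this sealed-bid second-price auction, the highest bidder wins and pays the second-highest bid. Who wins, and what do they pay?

A pays $63,210,000

Bids ranked: 81,880,000 (A) > 63,210,000 (E) > 56,580,000 (F) > 48,820,000 (D) > 39,360,000 (B) > 30,860,000 (C)
Second-price: A pays E's bid of $63,210,000.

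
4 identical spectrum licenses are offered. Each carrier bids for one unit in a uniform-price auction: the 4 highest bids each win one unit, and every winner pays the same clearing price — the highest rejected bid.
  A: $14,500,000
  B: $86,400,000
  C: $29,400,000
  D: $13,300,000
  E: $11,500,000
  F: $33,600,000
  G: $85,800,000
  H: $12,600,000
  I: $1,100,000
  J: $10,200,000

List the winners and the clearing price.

B, G, F, C; each pays $14,500,000

Sorting: 86,400,000 (B), 85,800,000 (G), 33,600,000 (F), 29,400,000 (C), 14,500,000 (A), 13,300,000 (D), …
Top 4: B, G, F, C.
Clearing price = highest rejected bid = $14,500,000.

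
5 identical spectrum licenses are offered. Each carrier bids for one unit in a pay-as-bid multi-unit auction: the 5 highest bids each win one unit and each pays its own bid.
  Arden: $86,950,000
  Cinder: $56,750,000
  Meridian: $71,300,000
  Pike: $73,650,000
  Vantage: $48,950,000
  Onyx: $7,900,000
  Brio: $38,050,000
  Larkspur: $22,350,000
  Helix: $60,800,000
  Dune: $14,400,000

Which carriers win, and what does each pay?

Arden $86,950,000, Pike $73,650,000, Meridian $71,300,000, Helix $60,800,000, Cinder $56,750,000

Ordering the bids: 86,950,000 (Arden), 73,650,000 (Pike), 71,300,000 (Meridian), 60,800,000 (Helix), 56,750,000 (Cinder), 48,950,000 (Vantage), 38,050,000 (Brio), …
Winners (5 units): Arden, Pike, Meridian, Helix, Cinder.
Each winner pays its own bid: Arden $86,950,000, Pike $73,650,000, Meridian $71,300,000, Helix $60,800,000, Cinder $56,750,000.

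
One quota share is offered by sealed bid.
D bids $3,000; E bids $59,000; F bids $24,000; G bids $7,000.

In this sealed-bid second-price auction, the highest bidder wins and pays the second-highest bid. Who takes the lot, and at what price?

E pays $24,000

Rule: the highest bidder wins and pays the second-highest bid.
Bids in order: 59,000 (E) > 24,000 (F) > 7,000 (G) > 3,000 (D)
E wins with the highest bid; price is set by the runner-up at $24,000.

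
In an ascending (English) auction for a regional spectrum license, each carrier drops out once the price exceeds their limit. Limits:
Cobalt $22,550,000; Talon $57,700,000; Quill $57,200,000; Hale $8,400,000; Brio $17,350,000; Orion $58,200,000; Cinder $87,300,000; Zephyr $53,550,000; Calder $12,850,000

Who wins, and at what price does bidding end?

Cinder wins at $58,200,000

Open ascending-bid auction: the price rises until one bidder remains; the winner pays the price at which the last rival dropped out.
Sorting limits: 87,300,000 (Cinder) > 58,200,000 (Orion) > 57,700,000 (Talon) > 57,200,000 (Quill) > 53,550,000 (Zephyr) > 22,550,000 (Cobalt) > …
Orion is the last rival to drop out, at $58,200,000; Cinder remains and wins at that price.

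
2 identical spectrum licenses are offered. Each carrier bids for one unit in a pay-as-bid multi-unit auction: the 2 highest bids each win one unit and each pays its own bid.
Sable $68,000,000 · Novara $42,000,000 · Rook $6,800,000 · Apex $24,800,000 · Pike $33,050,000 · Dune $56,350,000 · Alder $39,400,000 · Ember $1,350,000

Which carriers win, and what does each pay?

Sorting: 68,000,000 (Sable), 56,350,000 (Dune), 42,000,000 (Novara), 39,400,000 (Alder), …
The 2 highest are Sable, Dune.
Each winner pays its own bid: Sable $68,000,000, Dune $56,350,000.

Sable $68,000,000, Dune $56,350,000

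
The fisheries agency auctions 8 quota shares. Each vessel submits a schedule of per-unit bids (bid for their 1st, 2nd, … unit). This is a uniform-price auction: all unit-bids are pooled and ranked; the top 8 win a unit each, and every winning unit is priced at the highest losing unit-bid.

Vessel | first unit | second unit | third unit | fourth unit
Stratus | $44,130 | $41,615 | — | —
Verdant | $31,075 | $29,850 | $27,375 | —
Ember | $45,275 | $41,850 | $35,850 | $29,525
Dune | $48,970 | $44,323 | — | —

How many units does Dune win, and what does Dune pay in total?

Dune: 2 units, pays $59,700

All unit-bids, highest first — top 8: 48,970 (Dune-1), 45,275 (Ember-1), 44,323 (Dune-2), 44,130 (Stratus-1), 41,850 (Ember-2), 41,615 (Stratus-2), 35,850 (Ember-3), 31,075 (Verdant-1)
Highest rejected unit-bid = $29,850.
Dune wins 2 unit(s) at $29,850 each.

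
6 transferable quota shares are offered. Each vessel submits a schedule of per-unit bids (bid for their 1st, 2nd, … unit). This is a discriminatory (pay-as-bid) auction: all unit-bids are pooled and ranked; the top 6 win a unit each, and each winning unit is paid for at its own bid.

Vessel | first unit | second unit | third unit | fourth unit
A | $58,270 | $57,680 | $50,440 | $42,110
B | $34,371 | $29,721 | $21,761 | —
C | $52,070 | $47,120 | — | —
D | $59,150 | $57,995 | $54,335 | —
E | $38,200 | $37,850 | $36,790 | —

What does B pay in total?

Merging the schedules and taking the best 6: 59,150 (D-1), 58,270 (A-1), 57,995 (D-2), 57,680 (A-2), 54,335 (D-3), 52,070 (C-1)
Next rejected bid: $50,440 (not a price — pay-as-bid).
B wins no units.

B pays $0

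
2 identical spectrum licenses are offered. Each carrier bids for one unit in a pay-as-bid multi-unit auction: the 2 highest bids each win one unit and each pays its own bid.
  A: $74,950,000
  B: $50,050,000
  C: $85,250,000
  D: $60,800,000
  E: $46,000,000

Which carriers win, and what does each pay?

Bids ranked high→low: 85,250,000 (C), 74,950,000 (A), 60,800,000 (D), 50,050,000 (B), …
Winners (2 units): C, A.
Each winner pays its own bid: C $85,250,000, A $74,950,000.

C $85,250,000, A $74,950,000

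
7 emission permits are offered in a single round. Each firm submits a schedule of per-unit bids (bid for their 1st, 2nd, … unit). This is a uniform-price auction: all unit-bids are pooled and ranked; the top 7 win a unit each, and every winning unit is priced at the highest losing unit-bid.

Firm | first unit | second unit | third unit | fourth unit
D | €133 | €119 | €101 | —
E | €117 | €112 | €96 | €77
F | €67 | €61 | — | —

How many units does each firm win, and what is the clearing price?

D 3, E 4; clearing price €67

All unit-bids, highest first — top 7: 133 (D-1), 119 (D-2), 117 (E-1), 112 (E-2), 101 (D-3), 96 (E-3), 77 (E-4)
The (k+1)-th unit-bid is €67.
Allocation: D 3, E 4.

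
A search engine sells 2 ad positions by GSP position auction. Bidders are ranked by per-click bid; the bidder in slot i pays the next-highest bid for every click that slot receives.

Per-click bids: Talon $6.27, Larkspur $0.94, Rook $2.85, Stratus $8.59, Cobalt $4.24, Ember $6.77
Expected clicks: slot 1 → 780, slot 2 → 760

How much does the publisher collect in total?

Total revenue: $10045.80

Ranked by bid: $8.59 (Stratus) > $6.77 (Ember) > $6.27 (Talon) > …
Slot 1: Stratus pays $6.77 × 780 = $5280.60
Slot 2: Ember pays $6.27 × 760 = $4765.20
Total = $10045.80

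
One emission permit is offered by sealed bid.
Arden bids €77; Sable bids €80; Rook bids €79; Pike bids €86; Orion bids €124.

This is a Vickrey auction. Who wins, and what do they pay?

Orion pays €86

Bids ranked: 124 (Orion) > 86 (Pike) > 80 (Sable) > 79 (Rook) > 77 (Arden)
Orion is highest; pays the second-highest bid, €86.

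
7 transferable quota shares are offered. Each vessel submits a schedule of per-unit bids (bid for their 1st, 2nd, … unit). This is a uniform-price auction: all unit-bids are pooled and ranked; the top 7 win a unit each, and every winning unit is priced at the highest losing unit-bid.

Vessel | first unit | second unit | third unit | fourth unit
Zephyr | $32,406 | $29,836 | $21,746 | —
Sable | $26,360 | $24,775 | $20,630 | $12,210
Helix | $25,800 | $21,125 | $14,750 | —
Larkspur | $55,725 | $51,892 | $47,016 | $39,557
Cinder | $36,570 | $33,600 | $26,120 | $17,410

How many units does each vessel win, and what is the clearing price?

Cinder 2, Larkspur 4, Zephyr 1; clearing price $29,836

Merging the schedules and taking the best 7: 55,725 (Larkspur-1), 51,892 (Larkspur-2), 47,016 (Larkspur-3), 39,557 (Larkspur-4), 36,570 (Cinder-1), 33,600 (Cinder-2), 32,406 (Zephyr-1)
First bid not allocated: $29,836.
Allocation: Cinder 2, Larkspur 4, Zephyr 1.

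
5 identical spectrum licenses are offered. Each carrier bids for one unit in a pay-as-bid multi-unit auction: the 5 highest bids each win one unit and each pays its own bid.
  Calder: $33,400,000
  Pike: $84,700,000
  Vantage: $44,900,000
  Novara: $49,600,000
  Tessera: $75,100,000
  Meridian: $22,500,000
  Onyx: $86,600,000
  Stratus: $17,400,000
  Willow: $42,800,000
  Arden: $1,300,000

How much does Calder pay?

Bids ranked high→low: 86,600,000 (Onyx), 84,700,000 (Pike), 75,100,000 (Tessera), 49,600,000 (Novara), 44,900,000 (Vantage), 42,800,000 (Willow), 33,400,000 (Calder), …
The 5 highest are Onyx, Pike, Tessera, Novara, Vantage.
Calder does not win → $0.

Calder pays $0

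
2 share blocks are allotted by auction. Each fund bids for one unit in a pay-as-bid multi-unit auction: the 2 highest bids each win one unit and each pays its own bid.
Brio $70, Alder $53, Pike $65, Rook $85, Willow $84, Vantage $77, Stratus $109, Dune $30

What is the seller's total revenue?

Ordering the bids: 109 (Stratus), 85 (Rook), 84 (Willow), 77 (Vantage), …
Winners (2 units): Stratus, Rook.
Total revenue = 109 + 85 = $194.

Total revenue: $194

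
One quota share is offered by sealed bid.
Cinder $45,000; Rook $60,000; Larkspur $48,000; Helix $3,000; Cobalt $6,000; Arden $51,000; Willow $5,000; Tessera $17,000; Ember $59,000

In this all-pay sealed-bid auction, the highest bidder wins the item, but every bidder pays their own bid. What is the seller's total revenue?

Rule: the highest bidder wins the item, but every bidder pays their own bid.
Bids ranked: 60,000 (Rook) > 59,000 (Ember) > 51,000 (Arden) > 48,000 (Larkspur) > 45,000 (Cinder) > 17,000 (Tessera) > …
Rook wins with the top bid; all bids are sunk regardless.
Every bidder forfeits their bid regardless of winning.
Revenue = 45,000 + 60,000 + 48,000 + 3,000 + 6,000 + 51,000 + 5,000 + 17,000 + 59,000 = $294,000.

Total revenue: $294,000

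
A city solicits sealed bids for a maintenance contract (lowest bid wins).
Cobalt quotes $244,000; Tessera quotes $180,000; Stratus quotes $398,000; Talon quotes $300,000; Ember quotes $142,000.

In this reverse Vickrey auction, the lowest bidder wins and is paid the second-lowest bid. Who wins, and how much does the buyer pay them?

Reverse Vickrey auction: the lowest bidder wins and is paid the second-lowest bid.
Sorting bids: 142,000 (Ember) < 180,000 (Tessera) < 244,000 (Cobalt) < 300,000 (Talon) < 398,000 (Stratus)
Ember wins with the lowest bid; price is set by the runner-up at $180,000.

Ember is paid $180,000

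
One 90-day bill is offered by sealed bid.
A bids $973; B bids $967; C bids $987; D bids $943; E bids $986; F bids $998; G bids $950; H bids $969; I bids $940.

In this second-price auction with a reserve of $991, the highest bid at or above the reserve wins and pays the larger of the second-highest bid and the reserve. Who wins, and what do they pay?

F pays $991

Sorting bids: 998 (F) > 987 (C) > 986 (E) > 973 (A) > 969 (H) > 967 (B) > …
Highest eligible bid: F at $998.
max(second-highest $987, reserve $991) = $991.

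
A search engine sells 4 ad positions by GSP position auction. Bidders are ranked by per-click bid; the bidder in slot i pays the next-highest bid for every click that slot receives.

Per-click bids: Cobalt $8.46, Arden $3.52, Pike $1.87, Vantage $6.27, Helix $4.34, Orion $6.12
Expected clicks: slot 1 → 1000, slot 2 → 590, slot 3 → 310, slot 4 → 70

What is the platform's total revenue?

Ranked by bid: $8.46 (Cobalt) > $6.27 (Vantage) > $6.12 (Orion) > $4.34 (Helix) > $3.52 (Arden) > …
Slot 1: Cobalt pays $6.27 × 1000 = $6270.00
Slot 2: Vantage pays $6.12 × 590 = $3610.80
Slot 3: Orion pays $4.34 × 310 = $1345.40
Slot 4: Helix pays $3.52 × 70 = $246.40
Total = $11472.60

Total revenue: $11472.60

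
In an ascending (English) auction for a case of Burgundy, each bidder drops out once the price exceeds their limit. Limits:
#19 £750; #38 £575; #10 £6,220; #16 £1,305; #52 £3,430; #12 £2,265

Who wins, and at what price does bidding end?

#10 wins at £3,430

Rule: the price rises until one bidder remains; the winner pays the price at which the last rival dropped out.
Limits in order: 6,220 (#10) > 3,430 (#52) > 2,265 (#12) > 1,305 (#16) > 750 (#19) > 575 (#38)
Once the price passes £3,430, only #10 is left; the hammer falls at #52's limit of £3,430.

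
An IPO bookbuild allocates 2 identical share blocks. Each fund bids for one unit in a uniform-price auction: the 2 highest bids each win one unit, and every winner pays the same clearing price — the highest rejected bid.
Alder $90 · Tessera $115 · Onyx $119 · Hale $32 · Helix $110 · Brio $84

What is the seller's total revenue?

Total revenue: $220

Sorting: 119 (Onyx), 115 (Tessera), 110 (Helix), 90 (Alder), …
The 2 highest are Onyx, Tessera.
Clearing price = highest rejected bid = $110.
Total revenue = 2 × $110 = $220.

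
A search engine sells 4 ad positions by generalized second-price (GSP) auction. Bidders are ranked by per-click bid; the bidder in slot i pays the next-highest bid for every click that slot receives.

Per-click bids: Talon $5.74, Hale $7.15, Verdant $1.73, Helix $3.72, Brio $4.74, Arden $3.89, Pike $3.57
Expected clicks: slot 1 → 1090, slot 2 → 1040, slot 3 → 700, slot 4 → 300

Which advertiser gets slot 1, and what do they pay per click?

Per-click bids in order: $7.15 (Hale) > $5.74 (Talon) > $4.74 (Brio) > $3.89 (Arden) > $3.72 (Helix) > …
Slot 1 goes to the first-ranked bidder, Hale, who pays the next bid down: $5.74/click.

Hale; $5.74 per click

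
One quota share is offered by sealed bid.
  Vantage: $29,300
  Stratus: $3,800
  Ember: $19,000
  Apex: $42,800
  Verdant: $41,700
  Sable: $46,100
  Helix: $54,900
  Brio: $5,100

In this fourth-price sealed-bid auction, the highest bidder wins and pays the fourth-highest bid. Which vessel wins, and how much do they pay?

Bids in order: 54,900 (Helix) > 46,100 (Sable) > 42,800 (Apex) > 41,700 (Verdant) > 29,300 (Vantage) > 19,000 (Ember) > …
Helix is highest; pays the fourth-highest bid, $41,700.

Helix pays $41,700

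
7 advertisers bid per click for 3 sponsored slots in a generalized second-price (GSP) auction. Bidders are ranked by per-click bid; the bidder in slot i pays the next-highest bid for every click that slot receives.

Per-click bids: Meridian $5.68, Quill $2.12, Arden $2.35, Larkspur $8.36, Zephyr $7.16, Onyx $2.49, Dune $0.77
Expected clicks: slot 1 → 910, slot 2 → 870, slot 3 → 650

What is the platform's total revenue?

Total revenue: $13075.70

Ranked by bid: $8.36 (Larkspur) > $7.16 (Zephyr) > $5.68 (Meridian) > $2.49 (Onyx) > …
Slot 1: Larkspur pays $7.16 × 910 = $6515.60
Slot 2: Zephyr pays $5.68 × 870 = $4941.60
Slot 3: Meridian pays $2.49 × 650 = $1618.50
Total = $13075.70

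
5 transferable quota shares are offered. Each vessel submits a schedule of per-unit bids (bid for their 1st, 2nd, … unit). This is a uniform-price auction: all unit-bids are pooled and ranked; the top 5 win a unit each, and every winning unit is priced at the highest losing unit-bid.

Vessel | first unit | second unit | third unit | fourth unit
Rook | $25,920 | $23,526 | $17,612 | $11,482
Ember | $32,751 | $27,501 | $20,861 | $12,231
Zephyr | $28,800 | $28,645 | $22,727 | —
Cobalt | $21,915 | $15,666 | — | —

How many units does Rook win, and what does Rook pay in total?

Merging the schedules and taking the best 5: 32,751 (Ember-1), 28,800 (Zephyr-1), 28,645 (Zephyr-2), 27,501 (Ember-2), 25,920 (Rook-1)
Highest rejected unit-bid = $23,526.
Rook wins 1 unit(s) at $23,526 each.

Rook: 1 unit, pays $23,526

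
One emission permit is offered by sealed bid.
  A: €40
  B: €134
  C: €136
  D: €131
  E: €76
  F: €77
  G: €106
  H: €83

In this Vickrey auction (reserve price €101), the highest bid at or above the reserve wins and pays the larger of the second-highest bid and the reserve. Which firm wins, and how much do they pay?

C pays €134

Sorting bids: 136 (C) > 134 (B) > 131 (D) > 106 (G) > 83 (H) > 77 (F) > …
Highest eligible bid: C at €136.
Second-highest bid €134 exceeds the reserve €101 → payment €134.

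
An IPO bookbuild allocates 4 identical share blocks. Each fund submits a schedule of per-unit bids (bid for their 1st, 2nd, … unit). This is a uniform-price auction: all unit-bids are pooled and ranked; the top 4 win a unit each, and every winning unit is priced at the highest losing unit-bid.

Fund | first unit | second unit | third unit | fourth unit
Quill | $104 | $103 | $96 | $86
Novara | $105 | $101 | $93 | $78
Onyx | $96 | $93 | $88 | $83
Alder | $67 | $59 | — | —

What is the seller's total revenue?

Total revenue: $384

Pooled unit-bids ranked (top 4): 105 (Novara-1), 104 (Quill-1), 103 (Quill-2), 101 (Novara-2)
First bid not allocated: $96.
Allocation: Novara 2, Quill 2. Every unit priced at $96.
Revenue = 4 × 96 = $384.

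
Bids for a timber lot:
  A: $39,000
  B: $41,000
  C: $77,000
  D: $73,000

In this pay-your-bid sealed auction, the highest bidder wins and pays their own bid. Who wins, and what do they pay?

Pay-your-bid sealed auction: the highest bidder wins and pays their own bid.
Bids ranked: 77,000 (C) > 73,000 (D) > 41,000 (B) > 39,000 (A)
C has the highest bid and pays exactly that: $77,000.

C pays $77,000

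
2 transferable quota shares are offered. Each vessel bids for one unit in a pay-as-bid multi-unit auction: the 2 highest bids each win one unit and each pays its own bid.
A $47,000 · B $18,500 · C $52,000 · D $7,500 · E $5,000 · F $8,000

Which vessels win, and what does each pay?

C $52,000, A $47,000

Sorting: 52,000 (C), 47,000 (A), 18,500 (B), 8,000 (F), …
Top 2: C, A.
Each winner pays its own bid: C $52,000, A $47,000.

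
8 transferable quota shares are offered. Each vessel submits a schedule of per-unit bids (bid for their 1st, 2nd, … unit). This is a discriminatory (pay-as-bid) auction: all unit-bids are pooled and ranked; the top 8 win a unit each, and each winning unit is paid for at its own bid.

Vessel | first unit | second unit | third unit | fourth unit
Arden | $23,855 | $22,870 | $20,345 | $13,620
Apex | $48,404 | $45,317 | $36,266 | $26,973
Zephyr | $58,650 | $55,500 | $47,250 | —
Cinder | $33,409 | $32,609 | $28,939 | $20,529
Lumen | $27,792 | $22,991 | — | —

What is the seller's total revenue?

Total revenue: $357,405

Pooled unit-bids ranked (top 8): 58,650 (Zephyr-1), 55,500 (Zephyr-2), 48,404 (Apex-1), 47,250 (Zephyr-3), 45,317 (Apex-2), 36,266 (Apex-3), 33,409 (Cinder-1), 32,609 (Cinder-2)
Next rejected bid: $28,939 (not a price — pay-as-bid).
Each winning unit pays its own bid.
Revenue = 58,650 + 55,500 + 48,404 + 47,250 + 45,317 + 36,266 + 33,409 + 32,609 = $357,405.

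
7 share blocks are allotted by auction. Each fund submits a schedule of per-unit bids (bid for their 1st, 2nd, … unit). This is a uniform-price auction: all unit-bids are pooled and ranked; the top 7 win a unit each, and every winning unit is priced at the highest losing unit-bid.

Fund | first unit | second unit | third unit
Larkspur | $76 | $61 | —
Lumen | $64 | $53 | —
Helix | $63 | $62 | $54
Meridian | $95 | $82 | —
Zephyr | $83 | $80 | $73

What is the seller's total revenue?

All unit-bids, highest first — top 7: 95 (Meridian-1), 83 (Zephyr-1), 82 (Meridian-2), 80 (Zephyr-2), 76 (Larkspur-1), 73 (Zephyr-3), 64 (Lumen-1)
The (k+1)-th unit-bid is $63.
Allocation: Larkspur 1, Lumen 1, Meridian 2, Zephyr 3. Every unit priced at $63.
Revenue = 7 × 63 = $441.

Total revenue: $441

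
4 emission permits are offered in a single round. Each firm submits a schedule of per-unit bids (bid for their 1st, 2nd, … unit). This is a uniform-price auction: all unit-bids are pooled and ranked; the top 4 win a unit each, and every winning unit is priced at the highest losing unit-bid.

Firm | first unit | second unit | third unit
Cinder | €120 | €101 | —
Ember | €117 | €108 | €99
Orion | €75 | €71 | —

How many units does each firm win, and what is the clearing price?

All unit-bids, highest first — top 4: 120 (Cinder-1), 117 (Ember-1), 108 (Ember-2), 101 (Cinder-2)
The (k+1)-th unit-bid is €99.
Allocation: Cinder 2, Ember 2.

Cinder 2, Ember 2; clearing price €99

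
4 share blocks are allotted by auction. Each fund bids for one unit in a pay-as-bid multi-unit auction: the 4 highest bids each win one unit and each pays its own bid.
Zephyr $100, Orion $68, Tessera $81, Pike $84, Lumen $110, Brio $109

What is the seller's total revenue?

Ordering the bids: 110 (Lumen), 109 (Brio), 100 (Zephyr), 84 (Pike), 81 (Tessera), 68 (Orion)
Top 4: Lumen, Brio, Zephyr, Pike.
Total revenue = 110 + 109 + 100 + 84 = $403.

Total revenue: $403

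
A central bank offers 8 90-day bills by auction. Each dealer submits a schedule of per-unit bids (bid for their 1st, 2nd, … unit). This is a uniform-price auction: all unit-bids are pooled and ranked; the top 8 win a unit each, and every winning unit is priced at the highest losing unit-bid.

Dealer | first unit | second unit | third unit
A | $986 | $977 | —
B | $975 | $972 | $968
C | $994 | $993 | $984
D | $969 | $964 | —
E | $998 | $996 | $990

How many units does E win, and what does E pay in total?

E: 3 units, pays $2,925

Merging the schedules and taking the best 8: 998 (E-1), 996 (E-2), 994 (C-1), 993 (C-2), 990 (E-3), 986 (A-1), 984 (C-3), 977 (A-2)
First bid not allocated: $975.
E wins 3 unit(s) at $975 each.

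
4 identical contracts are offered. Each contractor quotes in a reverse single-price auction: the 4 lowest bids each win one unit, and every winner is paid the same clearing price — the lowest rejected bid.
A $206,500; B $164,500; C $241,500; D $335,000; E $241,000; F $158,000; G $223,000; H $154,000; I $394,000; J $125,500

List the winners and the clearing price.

J, H, F, B; each is paid $206,500

Ordering the bids: 125,500 (J), 154,000 (H), 158,000 (F), 164,500 (B), 206,500 (A), 223,000 (G), …
Winners (4 units): J, H, F, B.
Clearing price = lowest rejected bid = $206,500.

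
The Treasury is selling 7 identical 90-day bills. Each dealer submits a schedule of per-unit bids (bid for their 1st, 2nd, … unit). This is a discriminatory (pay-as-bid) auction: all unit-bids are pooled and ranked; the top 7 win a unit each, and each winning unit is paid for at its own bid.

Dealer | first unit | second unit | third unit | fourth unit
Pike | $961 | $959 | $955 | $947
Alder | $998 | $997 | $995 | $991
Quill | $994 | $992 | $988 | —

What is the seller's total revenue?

Merging the schedules and taking the best 7: 998 (Alder-1), 997 (Alder-2), 995 (Alder-3), 994 (Quill-1), 992 (Quill-2), 991 (Alder-4), 988 (Quill-3)
Next rejected bid: $961 (not a price — pay-as-bid).
Each winning unit pays its own bid.
Revenue = 998 + 997 + 995 + 994 + 992 + 991 + 988 = $6,955.

Total revenue: $6,955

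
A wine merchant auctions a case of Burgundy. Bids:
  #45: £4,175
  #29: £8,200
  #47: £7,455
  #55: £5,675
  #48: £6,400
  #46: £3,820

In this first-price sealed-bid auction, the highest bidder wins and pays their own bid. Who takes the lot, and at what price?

Bids ranked: 8,200 (#29) > 7,455 (#47) > 6,400 (#48) > 5,675 (#55) > 4,175 (#45) > 3,820 (#46)
#29 has the highest bid and pays exactly that: £8,200.

#29 pays £8,200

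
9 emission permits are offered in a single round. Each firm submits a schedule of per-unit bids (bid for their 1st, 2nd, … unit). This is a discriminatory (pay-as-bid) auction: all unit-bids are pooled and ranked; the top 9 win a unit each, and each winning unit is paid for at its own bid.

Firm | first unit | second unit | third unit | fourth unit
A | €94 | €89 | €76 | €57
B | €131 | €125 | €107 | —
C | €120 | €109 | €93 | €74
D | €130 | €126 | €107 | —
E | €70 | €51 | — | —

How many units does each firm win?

Pooled unit-bids ranked (top 9): 131 (B-1), 130 (D-1), 126 (D-2), 125 (B-2), 120 (C-1), 109 (C-2), 107 (B-3), 107 (D-3), 94 (A-1)
Next rejected bid: €93 (not a price — pay-as-bid).
Allocation: A 1, B 3, C 2, D 3.

A 1, B 3, C 2, D 3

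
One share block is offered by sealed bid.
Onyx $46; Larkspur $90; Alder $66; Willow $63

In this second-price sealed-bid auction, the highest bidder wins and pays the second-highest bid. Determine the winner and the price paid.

Bids in order: 90 (Larkspur) > 66 (Alder) > 63 (Willow) > 46 (Onyx)
Second-price: Larkspur pays Alder's bid of $66.

Larkspur pays $66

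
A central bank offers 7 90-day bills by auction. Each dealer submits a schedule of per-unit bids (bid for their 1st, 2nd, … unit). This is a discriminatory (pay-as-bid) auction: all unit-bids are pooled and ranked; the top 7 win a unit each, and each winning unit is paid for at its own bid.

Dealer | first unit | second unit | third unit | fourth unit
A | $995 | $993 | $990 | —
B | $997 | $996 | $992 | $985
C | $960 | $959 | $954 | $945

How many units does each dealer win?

A 3, B 4

All unit-bids, highest first — top 7: 997 (B-1), 996 (B-2), 995 (A-1), 993 (A-2), 992 (B-3), 990 (A-3), 985 (B-4)
Next rejected bid: $960 (not a price — pay-as-bid).
Allocation: A 3, B 4.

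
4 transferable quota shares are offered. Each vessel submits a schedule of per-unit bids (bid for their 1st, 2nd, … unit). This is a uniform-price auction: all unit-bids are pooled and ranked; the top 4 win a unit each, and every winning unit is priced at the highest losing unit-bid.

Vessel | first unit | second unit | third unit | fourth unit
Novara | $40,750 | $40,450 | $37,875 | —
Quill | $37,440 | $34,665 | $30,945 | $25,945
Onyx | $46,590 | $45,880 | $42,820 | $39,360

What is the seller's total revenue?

Total revenue: $161,800

Pooled unit-bids ranked (top 4): 46,590 (Onyx-1), 45,880 (Onyx-2), 42,820 (Onyx-3), 40,750 (Novara-1)
First bid not allocated: $40,450.
Allocation: Novara 1, Onyx 3. Every unit priced at $40,450.
Revenue = 4 × 40,450 = $161,800.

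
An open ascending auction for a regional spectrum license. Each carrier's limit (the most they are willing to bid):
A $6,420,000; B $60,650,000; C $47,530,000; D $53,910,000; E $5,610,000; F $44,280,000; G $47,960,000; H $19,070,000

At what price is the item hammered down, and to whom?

Ascending (English) auction: the price rises until one bidder remains; the winner pays the price at which the last rival dropped out.
Limits ranked: 60,650,000 (B) > 53,910,000 (D) > 47,960,000 (G) > 47,530,000 (C) > 44,280,000 (F) > 19,070,000 (H) > …
D is the last rival to drop out, at $53,910,000; B remains and wins at that price.

B wins at $53,910,000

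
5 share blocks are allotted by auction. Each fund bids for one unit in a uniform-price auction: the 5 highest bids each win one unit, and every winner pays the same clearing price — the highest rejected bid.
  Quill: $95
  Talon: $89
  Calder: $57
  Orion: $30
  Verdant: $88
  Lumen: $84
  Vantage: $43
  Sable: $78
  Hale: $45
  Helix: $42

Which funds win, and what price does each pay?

Ordering the bids: 95 (Quill), 89 (Talon), 88 (Verdant), 84 (Lumen), 78 (Sable), 57 (Calder), 45 (Hale), …
The 5 highest are Quill, Talon, Verdant, Lumen, Sable.
First losing bid is Calder's $57, which sets the uniform price.

Quill, Talon, Verdant, Lumen, Sable; each pays $57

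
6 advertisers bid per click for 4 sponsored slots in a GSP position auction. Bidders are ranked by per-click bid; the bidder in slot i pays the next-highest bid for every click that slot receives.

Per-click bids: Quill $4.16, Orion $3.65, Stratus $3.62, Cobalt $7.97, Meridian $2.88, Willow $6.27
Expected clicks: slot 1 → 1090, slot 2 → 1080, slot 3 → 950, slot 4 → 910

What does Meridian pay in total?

Meridian pays $0.00

Per-click bids in order: $7.97 (Cobalt) > $6.27 (Willow) > $4.16 (Quill) > $3.65 (Orion) > $3.62 (Stratus) > …
Meridian ranks below slot 4 → no slot, pays nothing.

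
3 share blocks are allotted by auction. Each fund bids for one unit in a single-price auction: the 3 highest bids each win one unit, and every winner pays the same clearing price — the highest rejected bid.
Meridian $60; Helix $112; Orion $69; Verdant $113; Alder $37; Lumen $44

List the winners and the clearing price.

Verdant, Helix, Orion; each pays $60

Bids ranked high→low: 113 (Verdant), 112 (Helix), 69 (Orion), 60 (Meridian), 44 (Lumen), …
Top 3: Verdant, Helix, Orion.
Clearing price = highest rejected bid = $60.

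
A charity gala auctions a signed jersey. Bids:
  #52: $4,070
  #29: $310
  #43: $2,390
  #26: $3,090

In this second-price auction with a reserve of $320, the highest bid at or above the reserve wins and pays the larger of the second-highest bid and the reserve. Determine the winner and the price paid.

#52 pays $3,090

Bids in order: 4,070 (#52) > 3,090 (#26) > 2,390 (#43) > 310 (#29)
Highest eligible bid: #52 at $4,070.
Second-highest bid $3,090 exceeds the reserve $320 → payment $3,090.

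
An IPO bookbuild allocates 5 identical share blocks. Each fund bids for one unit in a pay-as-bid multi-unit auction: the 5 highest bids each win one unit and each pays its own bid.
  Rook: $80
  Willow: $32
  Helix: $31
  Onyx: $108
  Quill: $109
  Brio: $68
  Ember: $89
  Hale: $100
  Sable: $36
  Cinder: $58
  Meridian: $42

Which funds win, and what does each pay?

Quill $109, Onyx $108, Hale $100, Ember $89, Rook $80

Sorting: 109 (Quill), 108 (Onyx), 100 (Hale), 89 (Ember), 80 (Rook), 68 (Brio), 58 (Cinder), …
Winners (5 units): Quill, Onyx, Hale, Ember, Rook.
Each winner pays its own bid: Quill $109, Onyx $108, Hale $100, Ember $89, Rook $80.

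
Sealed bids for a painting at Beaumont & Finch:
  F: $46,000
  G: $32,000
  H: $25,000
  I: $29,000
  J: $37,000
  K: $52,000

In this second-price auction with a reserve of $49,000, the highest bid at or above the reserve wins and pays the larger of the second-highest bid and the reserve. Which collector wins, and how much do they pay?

Second-price auction with a reserve of $49,000: the highest bid at or above the reserve wins and pays the larger of the second-highest bid and the reserve.
Bids ranked: 52,000 (K) > 46,000 (F) > 37,000 (J) > 32,000 (G) > 29,000 (I) > 25,000 (H)
Highest eligible bid: K at $52,000.
Second-highest bid $46,000 is below the reserve $49,000, so the reserve binds → payment $49,000.

K pays $49,000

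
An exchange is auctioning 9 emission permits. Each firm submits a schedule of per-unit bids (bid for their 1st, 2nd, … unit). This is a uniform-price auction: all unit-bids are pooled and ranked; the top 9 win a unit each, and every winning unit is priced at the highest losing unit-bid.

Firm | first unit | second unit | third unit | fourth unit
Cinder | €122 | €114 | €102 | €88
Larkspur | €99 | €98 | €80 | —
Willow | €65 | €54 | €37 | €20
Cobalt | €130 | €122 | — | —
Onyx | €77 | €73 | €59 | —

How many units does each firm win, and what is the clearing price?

Cinder 4, Cobalt 2, Larkspur 3; clearing price €77

All unit-bids, highest first — top 9: 130 (Cobalt-1), 122 (Cinder-1), 122 (Cobalt-2), 114 (Cinder-2), 102 (Cinder-3), 99 (Larkspur-1), 98 (Larkspur-2), 88 (Cinder-4), 80 (Larkspur-3)
Highest rejected unit-bid = €77.
Allocation: Cinder 4, Cobalt 2, Larkspur 3.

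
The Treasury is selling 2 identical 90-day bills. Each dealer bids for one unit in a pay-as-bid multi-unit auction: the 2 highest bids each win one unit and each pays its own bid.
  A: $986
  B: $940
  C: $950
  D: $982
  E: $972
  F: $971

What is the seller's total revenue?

Total revenue: $1,968

Sorting: 986 (A), 982 (D), 972 (E), 971 (F), …
The 2 highest are A, D.
Total revenue = 986 + 982 = $1,968.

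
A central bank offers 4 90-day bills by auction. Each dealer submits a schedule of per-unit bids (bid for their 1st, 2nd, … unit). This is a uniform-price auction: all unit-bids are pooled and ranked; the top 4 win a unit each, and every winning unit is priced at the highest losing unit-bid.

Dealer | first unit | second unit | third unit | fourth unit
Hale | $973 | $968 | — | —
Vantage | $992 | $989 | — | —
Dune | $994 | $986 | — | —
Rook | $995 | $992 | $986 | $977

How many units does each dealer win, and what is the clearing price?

Pooled unit-bids ranked (top 4): 995 (Rook-1), 994 (Dune-1), 992 (Vantage-1), 992 (Rook-2)
Highest rejected unit-bid = $989.
Allocation: Dune 1, Rook 2, Vantage 1.

Dune 1, Rook 2, Vantage 1; clearing price $989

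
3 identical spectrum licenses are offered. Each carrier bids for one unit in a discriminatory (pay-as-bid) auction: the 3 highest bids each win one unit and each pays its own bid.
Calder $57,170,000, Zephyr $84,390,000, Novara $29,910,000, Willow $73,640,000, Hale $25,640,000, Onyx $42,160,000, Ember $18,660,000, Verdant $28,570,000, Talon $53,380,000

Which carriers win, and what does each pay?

Bids ranked high→low: 84,390,000 (Zephyr), 73,640,000 (Willow), 57,170,000 (Calder), 53,380,000 (Talon), 42,160,000 (Onyx), …
Top 3: Zephyr, Willow, Calder.
Each winner pays its own bid: Zephyr $84,390,000, Willow $73,640,000, Calder $57,170,000.

Zephyr $84,390,000, Willow $73,640,000, Calder $57,170,000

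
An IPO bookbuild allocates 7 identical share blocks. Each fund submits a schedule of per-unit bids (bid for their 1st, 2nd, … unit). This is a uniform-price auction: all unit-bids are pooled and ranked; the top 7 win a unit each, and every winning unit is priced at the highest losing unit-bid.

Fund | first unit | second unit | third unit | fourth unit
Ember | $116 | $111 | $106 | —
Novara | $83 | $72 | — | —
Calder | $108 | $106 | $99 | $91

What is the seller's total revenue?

Total revenue: $581

Pooled unit-bids ranked (top 7): 116 (Ember-1), 111 (Ember-2), 108 (Calder-1), 106 (Ember-3), 106 (Calder-2), 99 (Calder-3), 91 (Calder-4)
The (k+1)-th unit-bid is $83.
Allocation: Calder 4, Ember 3. Every unit priced at $83.
Revenue = 7 × 83 = $581.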